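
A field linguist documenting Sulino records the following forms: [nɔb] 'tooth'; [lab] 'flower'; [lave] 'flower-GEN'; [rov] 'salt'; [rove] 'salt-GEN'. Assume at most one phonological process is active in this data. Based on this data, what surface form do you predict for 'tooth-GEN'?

[nɔve]

'flower' shows [b] ~ [v] at the end of the stem ([lab] vs [lave]).
If /v/ were underlying and a rule turned it into [b] in isolation, 'salt' would also alternate; but it has [v] in both [rov] and [rove].
The underlying segment must be /b/; voiced stops become fricatives between vowels, yielding [v] there.
The one attested form of 'tooth', [nɔb], shows underlying /nɔb/. Applying the same rule between vowels gives [nɔve].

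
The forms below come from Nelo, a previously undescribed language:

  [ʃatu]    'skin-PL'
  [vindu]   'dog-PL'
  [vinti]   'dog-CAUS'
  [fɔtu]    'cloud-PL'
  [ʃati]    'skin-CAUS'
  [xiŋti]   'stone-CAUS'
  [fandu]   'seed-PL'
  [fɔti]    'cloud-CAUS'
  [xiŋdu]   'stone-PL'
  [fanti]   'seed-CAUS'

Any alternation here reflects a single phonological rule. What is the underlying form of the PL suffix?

/-du/

The PL morpheme has two allomorphs, [-du] and [-tu].
By contrast the CAUS suffix keeps its initial [t] throughout — that segment must be underlying.
So the underlying form is /-du/, and voiced stops become voiceless after a vowel.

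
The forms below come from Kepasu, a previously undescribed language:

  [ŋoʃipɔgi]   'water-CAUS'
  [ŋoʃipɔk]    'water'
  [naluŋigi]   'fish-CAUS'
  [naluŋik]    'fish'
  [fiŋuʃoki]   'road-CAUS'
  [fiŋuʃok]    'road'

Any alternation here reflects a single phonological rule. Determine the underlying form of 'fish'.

/naluŋig/

The root 'fish' surfaces as [naluŋigi] and [naluŋik], with a stem-final [g] ~ [k] alternation.
If /k/ were underlying and a rule turned it into [g] before the CAUS suffix, 'road' would also alternate; but it has [k] in both [fiŋuʃoki] and [fiŋuʃok].
The alternation reflects word-final obstruent devoicing: voiced obstruents become voiceless word-finally. /g/ is underlying.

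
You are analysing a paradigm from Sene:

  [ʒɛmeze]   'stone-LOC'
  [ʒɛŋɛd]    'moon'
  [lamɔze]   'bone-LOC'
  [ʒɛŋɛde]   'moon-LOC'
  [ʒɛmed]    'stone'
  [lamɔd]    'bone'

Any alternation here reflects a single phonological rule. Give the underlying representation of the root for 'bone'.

/lamɔz/

The root 'bone' surfaces as [lamɔd] and [lamɔze], with a stem-final [d] ~ [z] alternation.
But 'moon' keeps [d] in both environments ([ʒɛŋɛd], [ʒɛŋɛde]), so there is no rule changing /d/ to [z] before the LOC suffix.
The underlying segment must be /z/; voiced fricatives become stops word-finally, yielding [d] there.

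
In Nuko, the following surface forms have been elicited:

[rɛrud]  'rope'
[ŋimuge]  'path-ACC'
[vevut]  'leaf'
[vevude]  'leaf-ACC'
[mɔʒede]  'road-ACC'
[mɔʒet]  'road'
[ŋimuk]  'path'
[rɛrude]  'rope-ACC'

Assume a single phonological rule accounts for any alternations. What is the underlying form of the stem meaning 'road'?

/mɔʒet/

The stem for 'road' ends in [t] in [mɔʒet] but [d] in [mɔʒede].
If /d/ were underlying and a rule turned it into [t] in isolation, 'rope' would also alternate; but it has [d] in both [rɛrud] and [rɛrude].
The alternation reflects intervocalic voicing: voiceless stops become voiced between vowels. /t/ is underlying.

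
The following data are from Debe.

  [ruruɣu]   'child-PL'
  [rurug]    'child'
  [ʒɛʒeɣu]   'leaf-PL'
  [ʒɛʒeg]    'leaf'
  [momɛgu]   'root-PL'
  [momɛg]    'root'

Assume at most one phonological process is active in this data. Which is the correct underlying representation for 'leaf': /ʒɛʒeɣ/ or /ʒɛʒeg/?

/ʒɛʒeɣ/

'leaf' shows [ɣ] ~ [g] at the end of the stem ([ʒɛʒeɣu] vs [ʒɛʒeg]).
Compare 'root', with invariant [g] in [momɛgu] and [momɛg]: an analysis with underlying /g/ and a rule producing [ɣ] before the PL suffix would wrongly predict alternation here too.
Therefore /ɣ/ is basic and [g] is derived by word-final hardening (voiced fricatives become stops word-finally).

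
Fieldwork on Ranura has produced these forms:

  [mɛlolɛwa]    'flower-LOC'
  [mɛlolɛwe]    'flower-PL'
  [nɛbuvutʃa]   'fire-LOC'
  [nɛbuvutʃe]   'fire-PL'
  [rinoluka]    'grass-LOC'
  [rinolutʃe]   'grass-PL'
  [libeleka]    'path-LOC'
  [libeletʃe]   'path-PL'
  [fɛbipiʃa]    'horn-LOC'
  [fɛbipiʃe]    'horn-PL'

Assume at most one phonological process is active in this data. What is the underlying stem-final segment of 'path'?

/k/

In [libeleka] and [libeletʃe] the final segment of 'path' alternates: [k] ~ [tʃ].
Compare 'fire', with invariant [tʃ] in [nɛbuvutʃa] and [nɛbuvutʃe]: an analysis with underlying /tʃ/ and a rule producing [k] before the LOC suffix would wrongly predict alternation here too.
The underlying segment must be /k/; /k/ becomes palato-alveolar [tʃ] before a front vowel, yielding [tʃ] there.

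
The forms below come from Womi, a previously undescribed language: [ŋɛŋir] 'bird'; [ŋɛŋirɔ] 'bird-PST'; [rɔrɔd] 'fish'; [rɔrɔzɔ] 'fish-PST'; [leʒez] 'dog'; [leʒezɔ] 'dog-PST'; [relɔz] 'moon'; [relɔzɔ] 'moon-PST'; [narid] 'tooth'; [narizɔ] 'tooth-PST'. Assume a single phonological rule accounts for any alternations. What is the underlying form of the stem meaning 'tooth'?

The stem for 'tooth' ends in [d] in [narid] but [z] in [narizɔ].
If /z/ were underlying and a rule turned it into [d] in isolation, 'moon' would also alternate; but it has [z] in both [relɔz] and [relɔzɔ].
Therefore /d/ is basic and [z] is derived by intervocalic spirantization (voiced stops become fricatives between vowels).

/narid/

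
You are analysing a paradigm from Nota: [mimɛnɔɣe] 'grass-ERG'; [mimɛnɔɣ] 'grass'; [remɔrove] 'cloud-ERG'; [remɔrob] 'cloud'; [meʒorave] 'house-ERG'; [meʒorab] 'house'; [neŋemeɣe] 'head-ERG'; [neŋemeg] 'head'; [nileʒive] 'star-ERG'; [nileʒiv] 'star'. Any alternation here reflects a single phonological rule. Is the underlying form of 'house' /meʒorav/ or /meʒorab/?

The stem for 'house' ends in [v] in [meʒorave] but [b] in [meʒorab].
If /v/ were underlying and a rule turned it into [b] in isolation, 'star' would also alternate; but it has [v] in both [nileʒive] and [nileʒiv].
Therefore /b/ is basic and [v] is derived by intervocalic spirantization (voiced stops become fricatives between vowels).

/meʒorab/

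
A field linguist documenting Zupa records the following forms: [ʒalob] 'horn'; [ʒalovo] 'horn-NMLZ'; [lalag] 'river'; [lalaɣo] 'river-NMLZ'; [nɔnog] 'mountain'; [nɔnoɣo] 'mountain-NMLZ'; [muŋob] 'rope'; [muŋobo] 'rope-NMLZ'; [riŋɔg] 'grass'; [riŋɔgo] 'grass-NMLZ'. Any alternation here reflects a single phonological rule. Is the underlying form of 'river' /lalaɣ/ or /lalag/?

'river' shows [g] ~ [ɣ] at the end of the stem ([lalag] vs [lalaɣo]).
If /g/ were underlying and a rule turned it into [ɣ] before the NMLZ suffix, 'grass' would also alternate; but it has [g] in both [riŋɔg] and [riŋɔgo].
The alternation reflects word-final hardening: voiced fricatives become stops word-finally. /ɣ/ is underlying.

/lalaɣ/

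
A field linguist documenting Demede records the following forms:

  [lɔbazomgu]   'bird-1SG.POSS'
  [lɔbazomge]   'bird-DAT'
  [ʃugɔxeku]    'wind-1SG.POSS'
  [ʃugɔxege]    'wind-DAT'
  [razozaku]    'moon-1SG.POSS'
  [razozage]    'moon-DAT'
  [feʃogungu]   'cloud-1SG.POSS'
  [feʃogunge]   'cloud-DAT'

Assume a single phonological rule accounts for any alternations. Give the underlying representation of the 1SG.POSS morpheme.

/-ku/

The 1SG.POSS morpheme has two allomorphs, [-gu] and [-ku].
By contrast the DAT suffix keeps its initial [g] throughout — that segment must be underlying.
The 1SG.POSS suffix is therefore /-ku/ underlyingly, with post-nasal voicing: voiceless stops become voiced after a nasal.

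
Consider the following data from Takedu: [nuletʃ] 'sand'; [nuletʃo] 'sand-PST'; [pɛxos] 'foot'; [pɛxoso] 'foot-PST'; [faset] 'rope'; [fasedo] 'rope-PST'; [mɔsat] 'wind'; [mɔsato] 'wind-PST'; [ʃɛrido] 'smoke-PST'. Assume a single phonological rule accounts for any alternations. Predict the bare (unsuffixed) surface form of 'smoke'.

In [faset] and [fasedo] the final segment of 'rope' alternates: [t] ~ [d].
The stem 'wind' ([mɔsat], [mɔsato]) shows [t] unchanged in both environments, so [t] cannot be basic with [d] derived before the PST suffix.
Therefore /d/ is basic and [t] is derived by word-final obstruent devoicing (voiced obstruents become voiceless word-finally).
From [ʃɛrido] the stem 'smoke' is /ʃɛrid/; word-finally this yields [ʃɛrit].

[ʃɛrit]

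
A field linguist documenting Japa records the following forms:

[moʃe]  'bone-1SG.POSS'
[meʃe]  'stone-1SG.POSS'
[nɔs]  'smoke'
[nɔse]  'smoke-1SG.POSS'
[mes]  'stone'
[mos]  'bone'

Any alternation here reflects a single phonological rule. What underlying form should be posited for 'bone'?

/moʃ/

'bone' shows [ʃ] ~ [s] at the end of the stem ([moʃe] vs [mos]).
If /s/ were underlying and a rule turned it into [ʃ] before the 1SG.POSS suffix, 'smoke' would also alternate; but it has [s] in both [nɔse] and [nɔs].
Therefore /ʃ/ is basic and [s] is derived by depalatalization (palato-alveolar /ʃ/ becomes [s] when no front vowel follows).
The underlying form of 'bone' is therefore /moʃ/.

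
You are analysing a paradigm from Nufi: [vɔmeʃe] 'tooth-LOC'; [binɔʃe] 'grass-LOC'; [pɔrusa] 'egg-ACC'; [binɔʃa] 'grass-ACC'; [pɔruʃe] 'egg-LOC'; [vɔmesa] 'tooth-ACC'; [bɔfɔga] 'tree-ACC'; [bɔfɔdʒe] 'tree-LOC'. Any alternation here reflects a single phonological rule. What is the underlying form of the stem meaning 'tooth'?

In [vɔmeʃe] and [vɔmesa] the final segment of 'tooth' alternates: [ʃ] ~ [s].
Compare 'grass', with invariant [ʃ] in [binɔʃe] and [binɔʃa]: an analysis with underlying /ʃ/ and a rule producing [s] before the ACC suffix would wrongly predict alternation here too.
So /s/ is underlying, and a rule of palatalization before a front vowel — /g/ and /s/ become palato-alveolar [dʒ] and [ʃ] before a front vowel — gives [ʃ].
The underlying form of 'tooth' is therefore /vɔmes/.

/vɔmes/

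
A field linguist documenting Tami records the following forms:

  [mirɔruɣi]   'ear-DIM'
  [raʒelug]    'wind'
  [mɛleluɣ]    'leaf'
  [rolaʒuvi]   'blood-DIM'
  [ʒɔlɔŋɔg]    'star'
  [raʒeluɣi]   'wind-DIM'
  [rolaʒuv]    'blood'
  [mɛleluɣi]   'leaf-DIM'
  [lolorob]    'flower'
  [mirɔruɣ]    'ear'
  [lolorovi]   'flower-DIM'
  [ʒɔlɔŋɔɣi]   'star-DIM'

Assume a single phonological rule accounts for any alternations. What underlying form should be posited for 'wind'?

/raʒelug/

The root 'wind' surfaces as [raʒelug] and [raʒeluɣi], with a stem-final [g] ~ [ɣ] alternation.
The stem 'leaf' ([mɛleluɣ], [mɛleluɣi]) shows [ɣ] unchanged in both environments, so [ɣ] cannot be basic with [g] derived in isolation.
So /g/ is underlying, and a rule of intervocalic spirantization — voiced stops become fricatives between vowels — gives [ɣ].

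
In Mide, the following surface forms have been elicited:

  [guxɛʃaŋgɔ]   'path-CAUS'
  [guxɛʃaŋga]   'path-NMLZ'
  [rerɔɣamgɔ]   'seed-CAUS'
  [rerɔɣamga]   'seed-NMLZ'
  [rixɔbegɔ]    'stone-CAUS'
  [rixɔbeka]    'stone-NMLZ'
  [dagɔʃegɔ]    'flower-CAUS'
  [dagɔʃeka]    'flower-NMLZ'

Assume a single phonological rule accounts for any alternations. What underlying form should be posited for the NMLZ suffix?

The NMLZ morpheme has two allomorphs, [-ga] and [-ka].
The CAUS suffix, which begins with [g], is invariant after every stem; so [g] is not altered by any rule here.
So the underlying form is /-ka/, and voiceless stops become voiced after a nasal.

/-ka/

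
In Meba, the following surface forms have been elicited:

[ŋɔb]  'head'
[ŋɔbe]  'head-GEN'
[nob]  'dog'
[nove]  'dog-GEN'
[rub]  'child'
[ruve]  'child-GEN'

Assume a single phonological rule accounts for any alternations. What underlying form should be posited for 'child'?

/ruv/

The stem for 'child' ends in [b] in [rub] but [v] in [ruve].
But 'head' keeps [b] in both environments ([ŋɔb], [ŋɔbe]), so there is no rule changing /b/ to [v] before the GEN suffix.
So /v/ is underlying, and a rule of word-final hardening — voiced fricatives become stops word-finally — gives [b].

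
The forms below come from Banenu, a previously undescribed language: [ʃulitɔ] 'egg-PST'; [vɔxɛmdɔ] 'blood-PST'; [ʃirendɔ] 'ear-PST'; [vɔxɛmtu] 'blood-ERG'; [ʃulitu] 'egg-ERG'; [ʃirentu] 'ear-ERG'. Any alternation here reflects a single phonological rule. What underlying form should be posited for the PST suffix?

/-dɔ/

The PST suffix surfaces as [-dɔ] and [-tɔ], depending on the final segment of the stem.
By contrast the ERG suffix keeps its initial [t] throughout — that segment must be underlying.
So the underlying form is /-dɔ/, and voiced stops become voiceless after a vowel.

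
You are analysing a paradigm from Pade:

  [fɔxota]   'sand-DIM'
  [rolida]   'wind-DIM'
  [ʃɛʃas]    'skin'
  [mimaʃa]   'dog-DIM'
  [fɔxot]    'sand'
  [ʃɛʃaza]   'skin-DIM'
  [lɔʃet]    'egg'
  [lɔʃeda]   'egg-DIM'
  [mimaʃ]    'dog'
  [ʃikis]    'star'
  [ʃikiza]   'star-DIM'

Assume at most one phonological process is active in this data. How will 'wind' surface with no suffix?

[rolit]

In [lɔʃeda] and [lɔʃet] the final segment of 'egg' alternates: [d] ~ [t].
Compare 'sand', with invariant [t] in [fɔxota] and [fɔxot]: an analysis with underlying /t/ and a rule producing [d] before the DIM suffix would wrongly predict alternation here too.
The underlying segment must be /d/; voiced obstruents become voiceless word-finally, yielding [t] there.
The one attested form of 'wind', [rolida], shows underlying /rolid/. Applying the same rule word-finally gives [rolit].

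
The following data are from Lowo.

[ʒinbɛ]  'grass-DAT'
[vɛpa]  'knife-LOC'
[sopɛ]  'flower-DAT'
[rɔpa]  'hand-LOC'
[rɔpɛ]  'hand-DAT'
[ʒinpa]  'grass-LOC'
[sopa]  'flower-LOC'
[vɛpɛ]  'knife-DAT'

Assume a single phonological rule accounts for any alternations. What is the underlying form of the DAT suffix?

/-bɛ/

The DAT morpheme has two allomorphs, [-bɛ] and [-pɛ].
By contrast the LOC suffix keeps its initial [p] throughout — that segment must be underlying.
The DAT suffix is therefore /-bɛ/ underlyingly, with post-vocalic devoicing: voiced stops become voiceless after a vowel.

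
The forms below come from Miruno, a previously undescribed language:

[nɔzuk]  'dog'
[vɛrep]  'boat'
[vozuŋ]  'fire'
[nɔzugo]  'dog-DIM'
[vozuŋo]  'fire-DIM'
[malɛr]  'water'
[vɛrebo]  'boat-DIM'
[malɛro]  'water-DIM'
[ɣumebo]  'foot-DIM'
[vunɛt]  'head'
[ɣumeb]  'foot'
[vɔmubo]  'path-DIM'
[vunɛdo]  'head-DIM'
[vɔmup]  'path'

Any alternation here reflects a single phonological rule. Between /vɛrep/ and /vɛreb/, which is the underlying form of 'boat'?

The root 'boat' surfaces as [vɛrebo] and [vɛrep], with a stem-final [b] ~ [p] alternation.
But 'foot' keeps [b] in both environments ([ɣumebo], [ɣumeb]), so there is no rule changing /b/ to [p] in isolation.
The alternation reflects intervocalic voicing: voiceless stops become voiced between vowels. /p/ is underlying.

/vɛrep/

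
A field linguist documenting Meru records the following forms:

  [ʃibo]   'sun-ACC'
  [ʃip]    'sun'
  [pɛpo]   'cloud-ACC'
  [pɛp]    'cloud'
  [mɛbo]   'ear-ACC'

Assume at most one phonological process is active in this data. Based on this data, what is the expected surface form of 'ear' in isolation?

[mɛp]

'sun' shows [b] ~ [p] at the end of the stem ([ʃibo] vs [ʃip]).
But 'cloud' keeps [p] in both environments ([pɛpo], [pɛp]), so there is no rule changing /p/ to [b] before the ACC suffix.
The alternation reflects word-final obstruent devoicing: voiced obstruents become voiceless word-finally. /b/ is underlying.
From [mɛbo] the stem 'ear' is /mɛb/; word-finally this yields [mɛp].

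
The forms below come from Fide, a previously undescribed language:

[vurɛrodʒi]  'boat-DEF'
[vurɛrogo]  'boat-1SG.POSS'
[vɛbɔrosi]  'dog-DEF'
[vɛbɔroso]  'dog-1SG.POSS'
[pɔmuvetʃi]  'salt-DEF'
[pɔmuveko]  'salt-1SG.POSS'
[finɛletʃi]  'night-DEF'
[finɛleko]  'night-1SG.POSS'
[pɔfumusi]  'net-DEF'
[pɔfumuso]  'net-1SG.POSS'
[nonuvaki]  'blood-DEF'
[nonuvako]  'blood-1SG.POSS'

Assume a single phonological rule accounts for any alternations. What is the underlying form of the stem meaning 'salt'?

/pɔmuvetʃ/

The root 'salt' surfaces as [pɔmuvetʃi] and [pɔmuveko], with a stem-final [tʃ] ~ [k] alternation.
But 'blood' keeps [k] in both environments ([nonuvaki], [nonuvako]), so there is no rule changing /k/ to [tʃ] before the DEF suffix.
The underlying segment must be /tʃ/; palato-alveolar /tʃ/ and /dʒ/ become [k] and [g] when no front vowel follows, yielding [k] there.
So 'salt' = /pɔmuvetʃ/.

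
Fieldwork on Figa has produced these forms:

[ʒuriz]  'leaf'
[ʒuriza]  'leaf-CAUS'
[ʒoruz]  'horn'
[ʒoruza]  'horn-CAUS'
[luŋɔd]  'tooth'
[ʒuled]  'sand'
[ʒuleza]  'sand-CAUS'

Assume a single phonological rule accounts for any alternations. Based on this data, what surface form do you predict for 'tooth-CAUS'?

The stem for 'sand' ends in [d] in [ʒuled] but [z] in [ʒuleza].
Compare 'leaf', with invariant [z] in [ʒuriz] and [ʒuriza]: an analysis with underlying /z/ and a rule producing [d] in isolation would wrongly predict alternation here too.
Therefore /d/ is basic and [z] is derived by intervocalic spirantization (voiced stops become fricatives between vowels).
From [luŋɔd] the stem 'tooth' is /luŋɔd/; between vowels this yields [luŋɔza].

[luŋɔza]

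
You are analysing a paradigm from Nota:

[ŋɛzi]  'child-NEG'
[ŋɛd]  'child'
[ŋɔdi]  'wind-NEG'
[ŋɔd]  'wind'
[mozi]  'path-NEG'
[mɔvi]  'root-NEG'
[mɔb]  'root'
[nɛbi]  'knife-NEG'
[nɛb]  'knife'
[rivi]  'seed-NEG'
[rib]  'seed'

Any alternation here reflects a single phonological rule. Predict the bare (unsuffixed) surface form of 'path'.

The stem for 'child' ends in [z] in [ŋɛzi] but [d] in [ŋɛd].
If /d/ were underlying and a rule turned it into [z] before the NEG suffix, 'wind' would also alternate; but it has [d] in both [ŋɔdi] and [ŋɔd].
The alternation reflects word-final hardening: voiced fricatives become stops word-finally. /z/ is underlying.
The one attested form of 'path', [mozi], shows underlying /moz/. Applying the same rule word-finally gives [mod].

[mod]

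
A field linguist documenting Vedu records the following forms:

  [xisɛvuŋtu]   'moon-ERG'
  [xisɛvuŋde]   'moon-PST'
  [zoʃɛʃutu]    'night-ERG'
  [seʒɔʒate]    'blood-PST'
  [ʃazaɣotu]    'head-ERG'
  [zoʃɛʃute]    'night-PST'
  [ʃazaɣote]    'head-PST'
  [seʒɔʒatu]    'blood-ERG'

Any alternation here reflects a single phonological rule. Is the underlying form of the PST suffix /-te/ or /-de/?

The PST suffix surfaces as [-de] and [-te], depending on the final segment of the stem.
The ERG suffix, which begins with [t], is invariant after every stem; so [t] is not altered by any rule here.
So the underlying form is /-de/, and voiced stops become voiceless after a vowel.

/-de/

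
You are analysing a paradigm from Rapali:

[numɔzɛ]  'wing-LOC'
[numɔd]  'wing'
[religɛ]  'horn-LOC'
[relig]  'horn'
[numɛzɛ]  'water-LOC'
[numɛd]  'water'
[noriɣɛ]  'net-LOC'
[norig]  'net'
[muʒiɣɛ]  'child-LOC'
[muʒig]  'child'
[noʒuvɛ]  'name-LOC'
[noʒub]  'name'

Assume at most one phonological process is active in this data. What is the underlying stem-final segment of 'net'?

The stem for 'net' ends in [ɣ] in [noriɣɛ] but [g] in [norig].
Compare 'horn', with invariant [g] in [religɛ] and [relig]: an analysis with underlying /g/ and a rule producing [ɣ] before the LOC suffix would wrongly predict alternation here too.
Therefore /ɣ/ is basic and [g] is derived by word-final hardening (voiced fricatives become stops word-finally).

/ɣ/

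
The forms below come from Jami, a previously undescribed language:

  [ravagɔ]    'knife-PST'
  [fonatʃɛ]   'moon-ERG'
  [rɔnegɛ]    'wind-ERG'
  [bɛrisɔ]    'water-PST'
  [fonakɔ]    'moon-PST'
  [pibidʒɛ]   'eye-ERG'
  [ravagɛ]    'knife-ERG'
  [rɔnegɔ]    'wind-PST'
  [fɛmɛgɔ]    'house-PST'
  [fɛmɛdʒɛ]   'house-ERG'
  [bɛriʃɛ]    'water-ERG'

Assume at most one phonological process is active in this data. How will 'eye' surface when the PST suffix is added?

[pibigɔ]

In [fɛmɛdʒɛ] and [fɛmɛgɔ] the final segment of 'house' alternates: [dʒ] ~ [g].
Compare 'wind', with invariant [g] in [rɔnegɛ] and [rɔnegɔ]: an analysis with underlying /g/ and a rule producing [dʒ] before the ERG suffix would wrongly predict alternation here too.
The underlying segment must be /dʒ/; palato-alveolar /tʃ/, /dʒ/ and /ʃ/ become [k], [g] and [s] when no front vowel follows, yielding [g] there.
The one attested form of 'eye', [pibidʒɛ], shows underlying /pibidʒ/. Applying the same rule when no front vowel follows gives [pibigɔ].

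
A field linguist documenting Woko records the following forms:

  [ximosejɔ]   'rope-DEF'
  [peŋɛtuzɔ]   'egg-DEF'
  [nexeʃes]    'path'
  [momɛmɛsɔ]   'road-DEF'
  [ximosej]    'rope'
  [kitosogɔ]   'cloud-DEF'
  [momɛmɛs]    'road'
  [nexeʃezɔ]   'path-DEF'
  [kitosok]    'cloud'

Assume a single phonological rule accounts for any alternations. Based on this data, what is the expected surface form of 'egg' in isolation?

[peŋɛtus]

The stem for 'path' ends in [s] in [nexeʃes] but [z] in [nexeʃezɔ].
But 'road' keeps [s] in both environments ([momɛmɛs], [momɛmɛsɔ]), so there is no rule changing /s/ to [z] before the DEF suffix.
Therefore /z/ is basic and [s] is derived by word-final obstruent devoicing (voiced obstruents become voiceless word-finally).
From [peŋɛtuzɔ] the stem 'egg' is /peŋɛtuz/; word-finally this yields [peŋɛtus].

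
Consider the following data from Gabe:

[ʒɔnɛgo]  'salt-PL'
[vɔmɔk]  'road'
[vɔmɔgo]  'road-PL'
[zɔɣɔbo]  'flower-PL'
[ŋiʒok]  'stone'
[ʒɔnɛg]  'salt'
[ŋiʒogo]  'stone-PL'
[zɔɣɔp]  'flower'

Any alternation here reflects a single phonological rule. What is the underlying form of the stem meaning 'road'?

In [vɔmɔk] and [vɔmɔgo] the final segment of 'road' alternates: [k] ~ [g].
But 'salt' keeps [g] in both environments ([ʒɔnɛg], [ʒɔnɛgo]), so there is no rule changing /g/ to [k] in isolation.
The alternation reflects intervocalic voicing: voiceless stops become voiced between vowels. /k/ is underlying.
The underlying form of 'road' is therefore /vɔmɔk/.

/vɔmɔk/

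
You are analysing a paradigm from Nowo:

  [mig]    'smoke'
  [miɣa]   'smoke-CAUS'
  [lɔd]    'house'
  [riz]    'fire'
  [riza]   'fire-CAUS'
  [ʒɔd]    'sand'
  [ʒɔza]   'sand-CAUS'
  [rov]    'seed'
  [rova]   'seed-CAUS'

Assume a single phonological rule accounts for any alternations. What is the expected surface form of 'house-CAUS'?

[lɔza]

The stem for 'sand' ends in [d] in [ʒɔd] but [z] in [ʒɔza].
If /z/ were underlying and a rule turned it into [d] in isolation, 'fire' would also alternate; but it has [z] in both [riz] and [riza].
Therefore /d/ is basic and [z] is derived by intervocalic spirantization (voiced stops become fricatives between vowels).
From [lɔd] the stem 'house' is /lɔd/; between vowels this yields [lɔza].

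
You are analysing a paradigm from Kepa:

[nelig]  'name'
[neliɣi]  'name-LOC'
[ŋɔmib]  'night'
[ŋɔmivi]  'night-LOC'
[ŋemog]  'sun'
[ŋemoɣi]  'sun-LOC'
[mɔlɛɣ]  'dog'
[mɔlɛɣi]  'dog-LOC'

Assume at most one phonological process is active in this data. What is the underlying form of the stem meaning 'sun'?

The root 'sun' surfaces as [ŋemog] and [ŋemoɣi], with a stem-final [g] ~ [ɣ] alternation.
The stem 'dog' ([mɔlɛɣ], [mɔlɛɣi]) shows [ɣ] unchanged in both environments, so [ɣ] cannot be basic with [g] derived in isolation.
The alternation reflects intervocalic spirantization: voiced stops become fricatives between vowels. /g/ is underlying.
Hence 'sun' is /ŋemog/ underlyingly.

/ŋemog/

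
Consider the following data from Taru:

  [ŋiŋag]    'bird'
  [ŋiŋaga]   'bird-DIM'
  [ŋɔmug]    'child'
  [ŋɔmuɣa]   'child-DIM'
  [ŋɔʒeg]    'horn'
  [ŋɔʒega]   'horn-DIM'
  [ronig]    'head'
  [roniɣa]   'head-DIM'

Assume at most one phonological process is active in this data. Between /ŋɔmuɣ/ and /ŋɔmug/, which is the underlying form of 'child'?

The stem for 'child' ends in [g] in [ŋɔmug] but [ɣ] in [ŋɔmuɣa].
If /g/ were underlying and a rule turned it into [ɣ] before the DIM suffix, 'bird' would also alternate; but it has [g] in both [ŋiŋag] and [ŋiŋaga].
So /ɣ/ is underlying, and a rule of word-final hardening — voiced fricatives become stops word-finally — gives [g].

/ŋɔmuɣ/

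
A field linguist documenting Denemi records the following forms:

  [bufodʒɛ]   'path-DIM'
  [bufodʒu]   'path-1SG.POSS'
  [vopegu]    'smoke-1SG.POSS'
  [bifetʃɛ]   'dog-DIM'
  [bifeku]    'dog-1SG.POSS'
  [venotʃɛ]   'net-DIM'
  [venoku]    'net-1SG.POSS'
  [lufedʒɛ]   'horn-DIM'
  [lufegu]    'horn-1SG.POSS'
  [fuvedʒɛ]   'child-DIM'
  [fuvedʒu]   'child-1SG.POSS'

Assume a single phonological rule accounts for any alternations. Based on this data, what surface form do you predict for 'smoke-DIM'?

[vopedʒɛ]

The stem for 'horn' ends in [dʒ] in [lufedʒɛ] but [g] in [lufegu].
But 'path' keeps [dʒ] in both environments ([bufodʒɛ], [bufodʒu]), so there is no rule changing /dʒ/ to [g] before the 1SG.POSS suffix.
Therefore /g/ is basic and [dʒ] is derived by palatalization before a front vowel (/k/ and /g/ become palato-alveolar [tʃ] and [dʒ] before a front vowel).
The one attested form of 'smoke', [vopegu], shows underlying /vopeg/. Applying the same rule before a front vowel gives [vopedʒɛ].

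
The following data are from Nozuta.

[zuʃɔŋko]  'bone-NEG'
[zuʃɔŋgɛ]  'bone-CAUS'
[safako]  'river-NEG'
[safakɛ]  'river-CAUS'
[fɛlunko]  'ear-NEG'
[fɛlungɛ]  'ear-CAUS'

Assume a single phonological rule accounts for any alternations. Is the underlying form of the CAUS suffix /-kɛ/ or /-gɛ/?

The CAUS suffix surfaces as [-gɛ] and [-kɛ], depending on the final segment of the stem.
The NEG suffix, which begins with [k], is invariant after every stem; so [k] is not altered by any rule here.
The CAUS suffix is therefore /-gɛ/ underlyingly, with post-vocalic devoicing: voiced stops become voiceless after a vowel.

/-gɛ/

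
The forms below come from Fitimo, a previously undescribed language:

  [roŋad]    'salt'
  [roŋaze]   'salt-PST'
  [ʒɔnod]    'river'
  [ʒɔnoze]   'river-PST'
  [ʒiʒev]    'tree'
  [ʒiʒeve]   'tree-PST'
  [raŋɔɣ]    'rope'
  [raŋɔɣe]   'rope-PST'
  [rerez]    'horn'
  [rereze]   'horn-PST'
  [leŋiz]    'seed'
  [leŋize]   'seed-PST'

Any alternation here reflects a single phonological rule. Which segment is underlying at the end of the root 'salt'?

In [roŋad] and [roŋaze] the final segment of 'salt' alternates: [d] ~ [z].
The stem 'horn' ([rerez], [rereze]) shows [z] unchanged in both environments, so [z] cannot be basic with [d] derived in isolation.
The alternation reflects intervocalic spirantization: voiced stops become fricatives between vowels. /d/ is underlying.

/d/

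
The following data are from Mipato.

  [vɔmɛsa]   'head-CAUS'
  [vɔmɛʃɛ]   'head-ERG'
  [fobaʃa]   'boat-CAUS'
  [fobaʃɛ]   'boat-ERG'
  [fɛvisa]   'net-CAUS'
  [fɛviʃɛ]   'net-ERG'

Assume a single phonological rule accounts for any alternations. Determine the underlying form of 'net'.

/fɛvis/

In [fɛvisa] and [fɛviʃɛ] the final segment of 'net' alternates: [s] ~ [ʃ].
If /ʃ/ were underlying and a rule turned it into [s] before the CAUS suffix, 'boat' would also alternate; but it has [ʃ] in both [fobaʃa] and [fobaʃɛ].
The underlying segment must be /s/; /s/ becomes palato-alveolar [ʃ] before a front vowel, yielding [ʃ] there.
Hence 'net' is /fɛvis/ underlyingly.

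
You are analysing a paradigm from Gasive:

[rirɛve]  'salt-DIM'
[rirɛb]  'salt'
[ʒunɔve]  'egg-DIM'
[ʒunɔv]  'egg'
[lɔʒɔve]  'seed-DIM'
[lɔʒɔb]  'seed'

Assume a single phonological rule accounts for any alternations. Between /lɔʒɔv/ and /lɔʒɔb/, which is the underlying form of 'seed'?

/lɔʒɔb/

The stem for 'seed' ends in [v] in [lɔʒɔve] but [b] in [lɔʒɔb].
The stem 'egg' ([ʒunɔve], [ʒunɔv]) shows [v] unchanged in both environments, so [v] cannot be basic with [b] derived in isolation.
The alternation reflects intervocalic spirantization: voiced stops become fricatives between vowels. /b/ is underlying.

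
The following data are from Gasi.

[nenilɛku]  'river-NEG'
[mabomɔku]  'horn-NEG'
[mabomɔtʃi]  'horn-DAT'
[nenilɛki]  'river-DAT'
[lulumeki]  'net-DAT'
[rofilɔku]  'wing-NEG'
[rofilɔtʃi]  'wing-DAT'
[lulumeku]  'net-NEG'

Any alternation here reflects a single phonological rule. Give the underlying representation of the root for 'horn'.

In [mabomɔku] and [mabomɔtʃi] the final segment of 'horn' alternates: [k] ~ [tʃ].
Compare 'river', with invariant [k] in [nenilɛku] and [nenilɛki]: an analysis with underlying /k/ and a rule producing [tʃ] before the DAT suffix would wrongly predict alternation here too.
The alternation reflects depalatalization: palato-alveolar /tʃ/ becomes [k] when no front vowel follows. /tʃ/ is underlying.
So 'horn' = /mabomɔtʃ/.

/mabomɔtʃ/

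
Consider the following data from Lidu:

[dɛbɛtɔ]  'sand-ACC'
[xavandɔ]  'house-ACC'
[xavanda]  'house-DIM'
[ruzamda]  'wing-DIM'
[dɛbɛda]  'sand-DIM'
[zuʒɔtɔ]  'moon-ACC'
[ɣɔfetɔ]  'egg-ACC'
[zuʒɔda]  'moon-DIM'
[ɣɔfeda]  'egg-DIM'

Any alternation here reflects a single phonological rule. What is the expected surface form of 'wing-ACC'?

The ACC suffix surfaces as [-dɔ] and [-tɔ], depending on the final segment of the stem.
The DIM suffix, which begins with [d], is invariant after every stem; so [d] is not altered by any rule here.
The ACC suffix is therefore /-tɔ/ underlyingly, with post-nasal voicing: voiceless stops become voiced after a nasal.
After 'wing', which ends in a nasal, the suffix surfaces as [-dɔ], giving [ruzamdɔ].

[ruzamdɔ]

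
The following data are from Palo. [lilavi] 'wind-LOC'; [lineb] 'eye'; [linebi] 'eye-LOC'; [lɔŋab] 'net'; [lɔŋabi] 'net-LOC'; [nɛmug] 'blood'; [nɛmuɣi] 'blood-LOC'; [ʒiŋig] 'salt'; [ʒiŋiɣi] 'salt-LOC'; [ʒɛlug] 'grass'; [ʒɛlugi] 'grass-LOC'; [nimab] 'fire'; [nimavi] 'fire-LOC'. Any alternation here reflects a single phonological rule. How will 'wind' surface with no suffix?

[lilab]

The root 'fire' surfaces as [nimab] and [nimavi], with a stem-final [b] ~ [v] alternation.
If /b/ were underlying and a rule turned it into [v] before the LOC suffix, 'net' would also alternate; but it has [b] in both [lɔŋab] and [lɔŋabi].
The alternation reflects word-final hardening: voiced fricatives become stops word-finally. /v/ is underlying.
From [lilavi] the stem 'wind' is /lilav/; word-finally this yields [lilab].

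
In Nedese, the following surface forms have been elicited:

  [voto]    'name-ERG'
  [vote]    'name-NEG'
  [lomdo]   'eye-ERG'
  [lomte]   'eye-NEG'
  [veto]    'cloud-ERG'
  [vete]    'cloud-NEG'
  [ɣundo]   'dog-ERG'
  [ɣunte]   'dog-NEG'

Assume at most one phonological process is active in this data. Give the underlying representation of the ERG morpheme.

/-do/

The ERG morpheme has two allomorphs, [-do] and [-to].
By contrast the NEG suffix keeps its initial [t] throughout — that segment must be underlying.
So the underlying form is /-do/, and voiced stops become voiceless after a vowel.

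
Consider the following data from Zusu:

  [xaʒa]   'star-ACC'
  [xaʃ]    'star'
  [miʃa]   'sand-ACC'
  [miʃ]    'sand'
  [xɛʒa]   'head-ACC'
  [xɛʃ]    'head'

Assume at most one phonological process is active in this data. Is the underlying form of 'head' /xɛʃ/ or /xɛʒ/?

/xɛʒ/

In [xɛʒa] and [xɛʃ] the final segment of 'head' alternates: [ʒ] ~ [ʃ].
If /ʃ/ were underlying and a rule turned it into [ʒ] before the ACC suffix, 'sand' would also alternate; but it has [ʃ] in both [miʃa] and [miʃ].
So /ʒ/ is underlying, and a rule of word-final obstruent devoicing — voiced obstruents become voiceless word-finally — gives [ʃ].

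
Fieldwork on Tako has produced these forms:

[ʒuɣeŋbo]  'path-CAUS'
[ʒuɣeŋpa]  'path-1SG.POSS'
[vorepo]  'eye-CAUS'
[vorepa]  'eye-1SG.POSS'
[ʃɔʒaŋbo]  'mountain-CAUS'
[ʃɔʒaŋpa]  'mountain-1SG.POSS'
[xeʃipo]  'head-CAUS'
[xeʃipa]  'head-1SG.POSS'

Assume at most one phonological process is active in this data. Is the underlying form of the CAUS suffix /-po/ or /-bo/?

/-bo/

The CAUS suffix surfaces as [-bo] and [-po], depending on the final segment of the stem.
The 1SG.POSS suffix, which begins with [p], is invariant after every stem; so [p] is not altered by any rule here.
So the underlying form is /-bo/, and voiced stops become voiceless after a vowel.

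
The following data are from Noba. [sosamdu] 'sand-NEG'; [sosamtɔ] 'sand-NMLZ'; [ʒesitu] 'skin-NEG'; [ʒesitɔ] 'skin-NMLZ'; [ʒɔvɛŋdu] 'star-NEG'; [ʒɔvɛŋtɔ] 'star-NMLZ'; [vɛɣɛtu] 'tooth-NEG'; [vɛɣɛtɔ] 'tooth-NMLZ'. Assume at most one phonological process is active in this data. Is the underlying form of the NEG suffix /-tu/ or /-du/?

The NEG morpheme has two allomorphs, [-du] and [-tu].
By contrast the NMLZ suffix keeps its initial [t] throughout — that segment must be underlying.
The NEG suffix is therefore /-du/ underlyingly, with post-vocalic devoicing: voiced stops become voiceless after a vowel.

/-du/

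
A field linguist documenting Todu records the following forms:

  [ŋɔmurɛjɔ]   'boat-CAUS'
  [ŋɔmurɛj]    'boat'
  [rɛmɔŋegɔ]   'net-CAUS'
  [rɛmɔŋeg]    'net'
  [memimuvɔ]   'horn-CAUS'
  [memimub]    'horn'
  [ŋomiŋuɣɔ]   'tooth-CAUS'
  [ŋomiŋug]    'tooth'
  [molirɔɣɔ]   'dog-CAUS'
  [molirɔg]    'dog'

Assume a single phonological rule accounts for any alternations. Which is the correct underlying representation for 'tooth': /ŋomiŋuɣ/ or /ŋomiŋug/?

/ŋomiŋuɣ/

In [ŋomiŋuɣɔ] and [ŋomiŋug] the final segment of 'tooth' alternates: [ɣ] ~ [g].
The stem 'net' ([rɛmɔŋegɔ], [rɛmɔŋeg]) shows [g] unchanged in both environments, so [g] cannot be basic with [ɣ] derived before the CAUS suffix.
The underlying segment must be /ɣ/; voiced fricatives become stops word-finally, yielding [g] there.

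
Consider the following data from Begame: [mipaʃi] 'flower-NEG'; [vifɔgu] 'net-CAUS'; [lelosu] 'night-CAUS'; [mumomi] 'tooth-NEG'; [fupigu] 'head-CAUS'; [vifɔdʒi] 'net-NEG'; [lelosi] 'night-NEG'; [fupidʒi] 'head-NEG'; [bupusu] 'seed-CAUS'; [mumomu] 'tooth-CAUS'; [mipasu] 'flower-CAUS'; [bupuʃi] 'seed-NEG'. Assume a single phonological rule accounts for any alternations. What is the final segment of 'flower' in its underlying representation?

In [mipasu] and [mipaʃi] the final segment of 'flower' alternates: [s] ~ [ʃ].
Compare 'night', with invariant [s] in [lelosu] and [lelosi]: an analysis with underlying /s/ and a rule producing [ʃ] before the NEG suffix would wrongly predict alternation here too.
The alternation reflects depalatalization: palato-alveolar /dʒ/ and /ʃ/ become [g] and [s] when no front vowel follows. /ʃ/ is underlying.

/ʃ/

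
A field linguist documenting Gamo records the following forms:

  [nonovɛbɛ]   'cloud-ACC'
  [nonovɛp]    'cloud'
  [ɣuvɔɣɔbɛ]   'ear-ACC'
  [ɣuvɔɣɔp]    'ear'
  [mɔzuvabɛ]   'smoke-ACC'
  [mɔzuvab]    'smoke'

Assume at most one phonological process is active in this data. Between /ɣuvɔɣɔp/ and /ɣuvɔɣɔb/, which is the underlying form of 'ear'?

'ear' shows [b] ~ [p] at the end of the stem ([ɣuvɔɣɔbɛ] vs [ɣuvɔɣɔp]).
If /b/ were underlying and a rule turned it into [p] in isolation, 'smoke' would also alternate; but it has [b] in both [mɔzuvabɛ] and [mɔzuvab].
So /p/ is underlying, and a rule of intervocalic voicing — voiceless stops become voiced between vowels — gives [b].

/ɣuvɔɣɔp/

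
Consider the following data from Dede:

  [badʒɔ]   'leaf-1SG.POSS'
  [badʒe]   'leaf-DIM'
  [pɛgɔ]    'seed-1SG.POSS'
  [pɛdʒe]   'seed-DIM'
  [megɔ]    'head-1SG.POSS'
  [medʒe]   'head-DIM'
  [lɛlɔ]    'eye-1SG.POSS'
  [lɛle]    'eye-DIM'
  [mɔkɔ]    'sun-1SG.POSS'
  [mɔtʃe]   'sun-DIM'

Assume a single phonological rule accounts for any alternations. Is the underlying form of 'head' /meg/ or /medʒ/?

'head' shows [g] ~ [dʒ] at the end of the stem ([megɔ] vs [medʒe]).
The stem 'leaf' ([badʒɔ], [badʒe]) shows [dʒ] unchanged in both environments, so [dʒ] cannot be basic with [g] derived before the 1SG.POSS suffix.
The underlying segment must be /g/; /k/ and /g/ become palato-alveolar [tʃ] and [dʒ] before a front vowel, yielding [dʒ] there.

/meg/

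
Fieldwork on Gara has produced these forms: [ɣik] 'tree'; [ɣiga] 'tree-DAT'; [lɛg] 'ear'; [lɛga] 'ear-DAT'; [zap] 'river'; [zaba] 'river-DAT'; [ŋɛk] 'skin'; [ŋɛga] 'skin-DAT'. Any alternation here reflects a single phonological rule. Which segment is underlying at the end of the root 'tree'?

'tree' shows [k] ~ [g] at the end of the stem ([ɣik] vs [ɣiga]).
But 'ear' keeps [g] in both environments ([lɛg], [lɛga]), so there is no rule changing /g/ to [k] in isolation.
The underlying segment must be /k/; voiceless stops become voiced between vowels, yielding [g] there.

/k/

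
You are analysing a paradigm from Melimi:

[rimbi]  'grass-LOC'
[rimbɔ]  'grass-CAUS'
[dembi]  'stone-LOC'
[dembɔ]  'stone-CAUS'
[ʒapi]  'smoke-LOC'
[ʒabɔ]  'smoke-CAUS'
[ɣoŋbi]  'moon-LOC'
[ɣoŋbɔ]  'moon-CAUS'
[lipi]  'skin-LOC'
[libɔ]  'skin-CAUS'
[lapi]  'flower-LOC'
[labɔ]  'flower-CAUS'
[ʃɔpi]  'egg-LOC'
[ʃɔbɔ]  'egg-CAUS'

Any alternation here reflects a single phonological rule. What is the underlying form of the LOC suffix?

The LOC suffix surfaces as [-bi] and [-pi], depending on the final segment of the stem.
The CAUS suffix, which begins with [b], is invariant after every stem; so [b] is not altered by any rule here.
So the underlying form is /-pi/, and voiceless stops become voiced after a nasal.

/-pi/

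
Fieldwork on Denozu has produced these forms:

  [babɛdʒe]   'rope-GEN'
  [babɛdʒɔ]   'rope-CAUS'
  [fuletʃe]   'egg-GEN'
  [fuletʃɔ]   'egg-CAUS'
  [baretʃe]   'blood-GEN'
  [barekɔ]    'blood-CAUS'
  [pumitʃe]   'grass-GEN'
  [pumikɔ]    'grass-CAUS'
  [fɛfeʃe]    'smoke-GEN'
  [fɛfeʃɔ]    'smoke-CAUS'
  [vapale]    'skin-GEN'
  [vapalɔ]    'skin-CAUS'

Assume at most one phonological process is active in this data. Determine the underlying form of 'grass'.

In [pumitʃe] and [pumikɔ] the final segment of 'grass' alternates: [tʃ] ~ [k].
Compare 'egg', with invariant [tʃ] in [fuletʃe] and [fuletʃɔ]: an analysis with underlying /tʃ/ and a rule producing [k] before the CAUS suffix would wrongly predict alternation here too.
So /k/ is underlying, and a rule of palatalization before a front vowel — /k/ becomes palato-alveolar [tʃ] before a front vowel — gives [tʃ].
So 'grass' = /pumik/.

/pumik/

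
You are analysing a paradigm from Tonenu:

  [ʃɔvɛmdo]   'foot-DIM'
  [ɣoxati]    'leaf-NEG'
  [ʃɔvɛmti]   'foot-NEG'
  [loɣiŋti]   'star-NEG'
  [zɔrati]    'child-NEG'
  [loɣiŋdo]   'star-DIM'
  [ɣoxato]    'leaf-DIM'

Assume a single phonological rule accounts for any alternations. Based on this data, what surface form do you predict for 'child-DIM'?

The DIM suffix surfaces as [-do] and [-to], depending on the final segment of the stem.
By contrast the NEG suffix keeps its initial [t] throughout — that segment must be underlying.
So the underlying form is /-do/, and voiced stops become voiceless after a vowel.
After 'child', which ends in a vowel, the suffix surfaces as [-to], giving [zɔrato].

[zɔrato]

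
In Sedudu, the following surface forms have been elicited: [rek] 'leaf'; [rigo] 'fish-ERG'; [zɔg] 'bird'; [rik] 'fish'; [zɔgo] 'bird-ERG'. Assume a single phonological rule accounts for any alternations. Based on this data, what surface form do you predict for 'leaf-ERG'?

[rego]

The root 'fish' surfaces as [rigo] and [rik], with a stem-final [g] ~ [k] alternation.
The stem 'bird' ([zɔgo], [zɔg]) shows [g] unchanged in both environments, so [g] cannot be basic with [k] derived in isolation.
The alternation reflects intervocalic voicing: voiceless stops become voiced between vowels. /k/ is underlying.
The one attested form of 'leaf', [rek], shows underlying /rek/. Applying the same rule between vowels gives [rego].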